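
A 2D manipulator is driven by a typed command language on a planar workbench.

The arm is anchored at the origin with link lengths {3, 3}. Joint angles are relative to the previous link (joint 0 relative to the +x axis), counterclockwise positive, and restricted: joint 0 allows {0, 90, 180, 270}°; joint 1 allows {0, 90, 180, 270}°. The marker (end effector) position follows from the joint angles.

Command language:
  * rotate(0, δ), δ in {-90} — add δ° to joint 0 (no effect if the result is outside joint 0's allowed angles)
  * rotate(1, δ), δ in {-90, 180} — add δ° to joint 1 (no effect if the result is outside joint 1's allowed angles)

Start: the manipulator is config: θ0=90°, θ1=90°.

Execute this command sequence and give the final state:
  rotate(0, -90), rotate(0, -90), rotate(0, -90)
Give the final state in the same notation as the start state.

config: θ0=180°, θ1=90°

begin: config: θ0=90°, θ1=90°
t=1 rotate(0, -90) ⇒ config: θ0=0°, θ1=90°
t=2 rotate(0, -90) ⇒ config: θ0=270°, θ1=90°
t=3 rotate(0, -90) ⇒ config: θ0=180°, θ1=90°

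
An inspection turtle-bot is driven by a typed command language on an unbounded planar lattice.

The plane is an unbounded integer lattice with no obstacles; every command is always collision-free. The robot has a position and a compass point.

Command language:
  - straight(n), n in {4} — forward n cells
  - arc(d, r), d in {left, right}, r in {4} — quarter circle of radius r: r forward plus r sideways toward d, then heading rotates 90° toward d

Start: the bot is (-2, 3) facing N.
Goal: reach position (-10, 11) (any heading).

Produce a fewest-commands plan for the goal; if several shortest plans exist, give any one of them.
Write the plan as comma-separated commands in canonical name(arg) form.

from: (-2, 3) facing N
t=1 arc(left, 4) ⇒ (-6, 7) facing W
t=2 arc(right, 4) ⇒ (-10, 11) facing N
minimal: 2 command(s), checked below 2.

arc(left, 4), arc(right, 4)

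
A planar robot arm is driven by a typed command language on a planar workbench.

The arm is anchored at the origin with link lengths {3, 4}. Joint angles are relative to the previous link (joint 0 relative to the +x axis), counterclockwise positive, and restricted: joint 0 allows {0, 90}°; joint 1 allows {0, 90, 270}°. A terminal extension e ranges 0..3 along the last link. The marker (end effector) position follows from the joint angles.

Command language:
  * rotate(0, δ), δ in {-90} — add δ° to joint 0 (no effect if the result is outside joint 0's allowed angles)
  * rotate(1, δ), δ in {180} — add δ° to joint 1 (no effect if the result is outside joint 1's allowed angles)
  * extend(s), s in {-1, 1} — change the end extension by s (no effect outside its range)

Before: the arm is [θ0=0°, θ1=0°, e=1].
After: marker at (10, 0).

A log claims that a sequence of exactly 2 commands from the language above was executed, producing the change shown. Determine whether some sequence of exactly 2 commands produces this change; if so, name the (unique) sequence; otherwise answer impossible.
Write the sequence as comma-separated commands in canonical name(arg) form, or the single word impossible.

extend(1), extend(1)

begin: [θ0=0°, θ1=0°, e=1]
1. extend(1) → [θ0=0°, θ1=0°, e=2]
2. extend(1) → [θ0=0°, θ1=0°, e=3]
all 16 alternatives checked — unique.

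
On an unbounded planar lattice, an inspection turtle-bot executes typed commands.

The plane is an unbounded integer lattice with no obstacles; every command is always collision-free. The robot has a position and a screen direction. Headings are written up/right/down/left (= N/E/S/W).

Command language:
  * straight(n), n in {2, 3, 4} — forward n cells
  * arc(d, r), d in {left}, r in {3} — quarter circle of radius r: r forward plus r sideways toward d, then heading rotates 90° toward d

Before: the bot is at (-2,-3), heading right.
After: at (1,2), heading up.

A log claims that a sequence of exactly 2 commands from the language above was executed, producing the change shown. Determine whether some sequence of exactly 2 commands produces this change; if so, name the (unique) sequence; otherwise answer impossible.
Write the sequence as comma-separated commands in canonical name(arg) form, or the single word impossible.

key: running straight(2) before arc(left, 3) would end elsewhere — order is forced
start: at (-2,-3), heading right
step 1 (arc(left, 3)): at (1,0), heading up
step 2 (straight(2)): at (1,2), heading up
all 16 alternatives checked — unique.

arc(left, 3), straight(2)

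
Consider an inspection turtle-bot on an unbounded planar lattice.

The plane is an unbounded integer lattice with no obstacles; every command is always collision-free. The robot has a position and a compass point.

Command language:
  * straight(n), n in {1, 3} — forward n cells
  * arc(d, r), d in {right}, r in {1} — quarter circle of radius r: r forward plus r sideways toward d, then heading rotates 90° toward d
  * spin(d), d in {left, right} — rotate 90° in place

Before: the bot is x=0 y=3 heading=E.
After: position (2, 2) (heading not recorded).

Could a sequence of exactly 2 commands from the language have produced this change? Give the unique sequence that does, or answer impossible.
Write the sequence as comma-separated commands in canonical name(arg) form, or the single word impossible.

straight(1), arc(right, 1)

key: running arc(right, 1) before straight(1) would end elsewhere — order is forced
from: x=0 y=3 heading=E
[1] after straight(1): x=1 y=3 heading=E
[2] after arc(right, 1): x=2 y=2 heading=S
all 25 alternatives checked — unique.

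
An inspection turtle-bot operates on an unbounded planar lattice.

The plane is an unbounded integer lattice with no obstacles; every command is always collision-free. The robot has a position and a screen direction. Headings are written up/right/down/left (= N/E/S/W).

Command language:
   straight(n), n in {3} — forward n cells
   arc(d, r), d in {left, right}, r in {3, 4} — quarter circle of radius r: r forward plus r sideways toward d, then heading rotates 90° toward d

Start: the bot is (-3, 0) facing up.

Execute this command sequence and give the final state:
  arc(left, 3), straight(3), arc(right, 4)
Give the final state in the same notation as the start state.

(-13, 7) facing up

t0: (-3, 0) facing up
step 1 (arc(left, 3)): (-6, 3) facing left
step 2 (straight(3)): (-9, 3) facing left
step 3 (arc(right, 4)): (-13, 7) facing up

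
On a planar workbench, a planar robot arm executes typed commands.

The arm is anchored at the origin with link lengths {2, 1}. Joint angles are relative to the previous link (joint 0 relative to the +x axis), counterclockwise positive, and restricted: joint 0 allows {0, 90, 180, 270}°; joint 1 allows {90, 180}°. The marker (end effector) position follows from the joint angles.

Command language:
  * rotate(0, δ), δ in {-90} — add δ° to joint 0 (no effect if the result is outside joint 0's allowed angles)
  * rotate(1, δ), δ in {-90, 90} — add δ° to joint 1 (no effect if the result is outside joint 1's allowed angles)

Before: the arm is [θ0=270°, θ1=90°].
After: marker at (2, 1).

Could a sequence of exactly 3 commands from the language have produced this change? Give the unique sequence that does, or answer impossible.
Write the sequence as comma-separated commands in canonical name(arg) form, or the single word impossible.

rotate(0, -90), rotate(0, -90), rotate(0, -90)

start: [θ0=270°, θ1=90°]
[1] after rotate(0, -90): [θ0=180°, θ1=90°]
[2] after rotate(0, -90): [θ0=90°, θ1=90°]
[3] after rotate(0, -90): [θ0=0°, θ1=90°]
no rival 3-sequence matches.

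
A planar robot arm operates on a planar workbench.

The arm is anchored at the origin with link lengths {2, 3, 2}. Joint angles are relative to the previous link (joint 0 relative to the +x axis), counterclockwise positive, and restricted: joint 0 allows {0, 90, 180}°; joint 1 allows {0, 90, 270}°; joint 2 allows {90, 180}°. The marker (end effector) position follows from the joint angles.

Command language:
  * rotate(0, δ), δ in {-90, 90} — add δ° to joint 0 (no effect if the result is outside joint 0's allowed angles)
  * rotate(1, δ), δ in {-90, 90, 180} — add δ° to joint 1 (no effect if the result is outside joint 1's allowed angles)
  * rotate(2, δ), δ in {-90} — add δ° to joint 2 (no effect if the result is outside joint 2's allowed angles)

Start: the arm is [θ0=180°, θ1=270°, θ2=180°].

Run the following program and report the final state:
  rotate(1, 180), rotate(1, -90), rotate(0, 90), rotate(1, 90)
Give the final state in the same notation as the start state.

[θ0=180°, θ1=90°, θ2=180°]

start: [θ0=180°, θ1=270°, θ2=180°]
[1] after rotate(1, 180): [θ0=180°, θ1=90°, θ2=180°]
[2] after rotate(1, -90): [θ0=180°, θ1=0°, θ2=180°]
[3] after rotate(0, 90): [θ0=180°, θ1=0°, θ2=180°]
[4] after rotate(1, 90): [θ0=180°, θ1=90°, θ2=180°]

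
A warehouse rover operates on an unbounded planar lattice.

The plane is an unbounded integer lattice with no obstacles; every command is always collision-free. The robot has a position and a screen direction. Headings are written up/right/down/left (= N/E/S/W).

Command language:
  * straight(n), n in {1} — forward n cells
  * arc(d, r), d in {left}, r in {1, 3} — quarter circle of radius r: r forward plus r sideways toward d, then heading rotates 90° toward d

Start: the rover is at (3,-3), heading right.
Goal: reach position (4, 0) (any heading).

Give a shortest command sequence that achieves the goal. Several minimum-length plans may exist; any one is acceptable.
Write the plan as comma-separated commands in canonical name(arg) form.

arc(left, 3), arc(left, 1), arc(left, 1)

begin: at (3,-3), heading right
1. arc(left, 3) → at (6,0), heading up
2. arc(left, 1) → at (5,1), heading left
3. arc(left, 1) → at (4,0), heading down
minimal: 3 command(s), checked below 3.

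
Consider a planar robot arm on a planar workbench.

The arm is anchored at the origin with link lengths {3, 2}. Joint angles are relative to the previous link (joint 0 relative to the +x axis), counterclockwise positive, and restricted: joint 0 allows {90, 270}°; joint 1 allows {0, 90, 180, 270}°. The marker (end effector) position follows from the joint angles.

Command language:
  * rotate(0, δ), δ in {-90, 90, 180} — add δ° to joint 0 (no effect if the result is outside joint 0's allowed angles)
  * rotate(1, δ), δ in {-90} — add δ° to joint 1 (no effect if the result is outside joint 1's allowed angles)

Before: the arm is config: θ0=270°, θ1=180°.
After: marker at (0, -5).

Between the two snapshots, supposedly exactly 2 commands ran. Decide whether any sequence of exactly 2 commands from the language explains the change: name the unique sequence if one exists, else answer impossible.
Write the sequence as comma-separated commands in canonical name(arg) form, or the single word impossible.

t0: config: θ0=270°, θ1=180°
1. rotate(1, -90) → config: θ0=270°, θ1=90°
2. rotate(1, -90) → config: θ0=270°, θ1=0°
no rival 2-sequence matches.

rotate(1, -90), rotate(1, -90)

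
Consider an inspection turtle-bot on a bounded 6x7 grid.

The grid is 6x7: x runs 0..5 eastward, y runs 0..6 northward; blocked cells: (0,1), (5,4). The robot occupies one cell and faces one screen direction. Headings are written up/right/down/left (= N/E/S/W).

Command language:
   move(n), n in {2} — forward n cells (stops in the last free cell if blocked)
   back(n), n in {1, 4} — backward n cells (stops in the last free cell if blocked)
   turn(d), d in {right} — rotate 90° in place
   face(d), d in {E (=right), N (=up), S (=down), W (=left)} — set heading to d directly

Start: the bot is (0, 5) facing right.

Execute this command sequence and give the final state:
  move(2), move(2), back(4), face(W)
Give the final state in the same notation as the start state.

start: (0, 5) facing right
t=1 move(2) ⇒ (2, 5) facing right
t=2 move(2) ⇒ (4, 5) facing right
t=3 back(4) ⇒ (0, 5) facing right
t=4 face(W) ⇒ (0, 5) facing left

(0, 5) facing left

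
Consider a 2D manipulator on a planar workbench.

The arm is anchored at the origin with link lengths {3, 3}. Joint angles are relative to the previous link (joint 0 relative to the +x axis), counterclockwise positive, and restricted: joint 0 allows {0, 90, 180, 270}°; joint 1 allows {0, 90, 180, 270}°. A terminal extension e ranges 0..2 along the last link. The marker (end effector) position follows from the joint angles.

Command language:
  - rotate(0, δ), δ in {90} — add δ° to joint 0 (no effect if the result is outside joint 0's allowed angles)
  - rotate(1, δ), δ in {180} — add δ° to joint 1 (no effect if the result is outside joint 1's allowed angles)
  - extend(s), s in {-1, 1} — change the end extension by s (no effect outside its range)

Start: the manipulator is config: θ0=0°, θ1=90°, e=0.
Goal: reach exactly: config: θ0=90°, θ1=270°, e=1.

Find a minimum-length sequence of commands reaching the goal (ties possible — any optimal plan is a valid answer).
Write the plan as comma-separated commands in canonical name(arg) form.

rotate(0, 90), rotate(1, 180), extend(1)

initial: config: θ0=0°, θ1=90°, e=0
[1] after rotate(0, 90): config: θ0=90°, θ1=90°, e=0
[2] after rotate(1, 180): config: θ0=90°, θ1=270°, e=0
[3] after extend(1): config: θ0=90°, θ1=270°, e=1
shorter routes all fall short; 3 is best.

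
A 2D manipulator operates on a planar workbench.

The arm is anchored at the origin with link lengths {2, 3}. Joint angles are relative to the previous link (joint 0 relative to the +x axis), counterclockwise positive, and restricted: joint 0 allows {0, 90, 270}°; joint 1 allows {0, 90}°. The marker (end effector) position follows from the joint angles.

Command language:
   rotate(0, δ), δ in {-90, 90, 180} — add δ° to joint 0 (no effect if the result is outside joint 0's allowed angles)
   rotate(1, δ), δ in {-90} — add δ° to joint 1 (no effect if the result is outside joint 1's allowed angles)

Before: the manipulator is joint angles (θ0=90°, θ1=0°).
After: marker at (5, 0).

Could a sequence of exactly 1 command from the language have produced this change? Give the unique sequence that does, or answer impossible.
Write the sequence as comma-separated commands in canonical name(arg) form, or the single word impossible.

initial: joint angles (θ0=90°, θ1=0°)
[1] after rotate(0, -90): joint angles (θ0=0°, θ1=0°)
all 4 alternatives checked — unique.

rotate(0, -90)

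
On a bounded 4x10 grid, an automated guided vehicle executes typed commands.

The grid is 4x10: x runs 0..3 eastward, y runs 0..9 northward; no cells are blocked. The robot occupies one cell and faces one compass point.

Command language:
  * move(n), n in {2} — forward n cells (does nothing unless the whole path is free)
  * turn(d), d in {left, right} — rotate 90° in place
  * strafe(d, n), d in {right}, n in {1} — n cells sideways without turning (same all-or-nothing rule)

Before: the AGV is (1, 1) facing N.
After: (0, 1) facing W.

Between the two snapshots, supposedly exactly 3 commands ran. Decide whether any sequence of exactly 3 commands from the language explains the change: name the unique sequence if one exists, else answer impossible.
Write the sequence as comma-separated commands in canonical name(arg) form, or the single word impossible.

strafe(right, 1), turn(left), move(2)

key: position moved to (0,1) AND the heading swung to W — translation plus rotation needed
t0: (1, 1) facing N
1. strafe(right, 1) → (2, 1) facing N
2. turn(left) → (2, 1) facing W
3. move(2) → (0, 1) facing W
no rival 3-sequence matches.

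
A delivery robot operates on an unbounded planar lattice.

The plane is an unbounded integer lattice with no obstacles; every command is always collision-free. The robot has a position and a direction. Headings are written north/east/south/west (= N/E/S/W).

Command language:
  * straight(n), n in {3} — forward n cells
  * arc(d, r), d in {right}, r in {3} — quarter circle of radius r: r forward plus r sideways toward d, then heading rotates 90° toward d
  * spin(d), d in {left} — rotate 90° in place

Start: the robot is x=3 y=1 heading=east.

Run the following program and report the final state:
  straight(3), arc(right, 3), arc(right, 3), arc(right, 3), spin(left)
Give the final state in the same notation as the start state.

initial: x=3 y=1 heading=east
[1] after straight(3): x=6 y=1 heading=east
[2] after arc(right, 3): x=9 y=-2 heading=south
[3] after arc(right, 3): x=6 y=-5 heading=west
[4] after arc(right, 3): x=3 y=-2 heading=north
[5] after spin(left): x=3 y=-2 heading=west

x=3 y=-2 heading=west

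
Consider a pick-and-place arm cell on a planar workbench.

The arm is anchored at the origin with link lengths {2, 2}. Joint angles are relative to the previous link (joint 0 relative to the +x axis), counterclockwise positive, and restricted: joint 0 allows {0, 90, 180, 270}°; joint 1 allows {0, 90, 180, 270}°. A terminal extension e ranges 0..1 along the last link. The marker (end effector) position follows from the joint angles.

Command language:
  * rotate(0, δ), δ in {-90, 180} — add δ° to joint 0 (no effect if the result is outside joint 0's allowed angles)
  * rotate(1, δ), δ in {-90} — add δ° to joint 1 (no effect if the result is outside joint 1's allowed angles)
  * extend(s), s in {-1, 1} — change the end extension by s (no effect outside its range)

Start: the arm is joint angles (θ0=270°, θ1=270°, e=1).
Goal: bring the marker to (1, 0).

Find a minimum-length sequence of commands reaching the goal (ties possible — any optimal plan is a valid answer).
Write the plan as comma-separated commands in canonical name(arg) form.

rotate(0, -90), rotate(1, -90)

t0: joint angles (θ0=270°, θ1=270°, e=1)
1. rotate(0, -90) → joint angles (θ0=180°, θ1=270°, e=1)
2. rotate(1, -90) → joint angles (θ0=180°, θ1=180°, e=1)
nothing shorter than 2 reaches the goal.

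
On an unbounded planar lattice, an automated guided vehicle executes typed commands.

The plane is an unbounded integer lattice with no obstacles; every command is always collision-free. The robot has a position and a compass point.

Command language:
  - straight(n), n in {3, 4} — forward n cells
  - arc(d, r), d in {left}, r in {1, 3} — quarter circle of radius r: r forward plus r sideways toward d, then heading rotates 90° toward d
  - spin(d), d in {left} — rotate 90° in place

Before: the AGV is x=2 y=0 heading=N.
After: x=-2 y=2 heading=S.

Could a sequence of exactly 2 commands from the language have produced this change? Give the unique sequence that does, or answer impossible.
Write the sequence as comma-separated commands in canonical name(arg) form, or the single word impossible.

arc(left, 3), arc(left, 1)

key: order matters: swapping arc(left, 3) and arc(left, 1) lands elsewhere
start: x=2 y=0 heading=N
step 1 (arc(left, 3)): x=-1 y=3 heading=W
step 2 (arc(left, 1)): x=-2 y=2 heading=S
no rival 2-sequence matches.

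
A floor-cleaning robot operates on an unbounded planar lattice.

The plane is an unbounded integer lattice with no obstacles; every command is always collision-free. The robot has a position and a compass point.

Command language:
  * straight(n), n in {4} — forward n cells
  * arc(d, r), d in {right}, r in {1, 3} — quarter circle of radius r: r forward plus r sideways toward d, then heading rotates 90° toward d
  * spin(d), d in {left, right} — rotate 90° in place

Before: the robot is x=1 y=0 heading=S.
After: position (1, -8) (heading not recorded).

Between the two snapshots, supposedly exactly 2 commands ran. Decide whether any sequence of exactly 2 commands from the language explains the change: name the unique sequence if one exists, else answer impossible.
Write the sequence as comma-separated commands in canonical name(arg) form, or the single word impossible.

straight(4), straight(4)

start: x=1 y=0 heading=S
1. straight(4) → x=1 y=-4 heading=S
2. straight(4) → x=1 y=-8 heading=S
no other 2-command option fits: unique.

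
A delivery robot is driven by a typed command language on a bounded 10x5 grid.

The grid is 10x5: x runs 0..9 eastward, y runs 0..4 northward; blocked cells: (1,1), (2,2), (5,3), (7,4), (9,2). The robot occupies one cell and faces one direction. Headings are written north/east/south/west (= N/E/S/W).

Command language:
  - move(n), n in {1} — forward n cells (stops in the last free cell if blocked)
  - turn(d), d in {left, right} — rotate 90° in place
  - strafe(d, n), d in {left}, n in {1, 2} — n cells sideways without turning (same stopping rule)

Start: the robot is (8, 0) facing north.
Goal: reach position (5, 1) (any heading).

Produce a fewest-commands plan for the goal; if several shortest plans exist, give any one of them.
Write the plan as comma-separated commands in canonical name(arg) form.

strafe(left, 1), strafe(left, 2), move(1)

start: (8, 0) facing north
1. strafe(left, 1) → (7, 0) facing north
2. strafe(left, 2) → (5, 0) facing north
3. move(1) → (5, 1) facing north
nothing shorter than 3 reaches the goal.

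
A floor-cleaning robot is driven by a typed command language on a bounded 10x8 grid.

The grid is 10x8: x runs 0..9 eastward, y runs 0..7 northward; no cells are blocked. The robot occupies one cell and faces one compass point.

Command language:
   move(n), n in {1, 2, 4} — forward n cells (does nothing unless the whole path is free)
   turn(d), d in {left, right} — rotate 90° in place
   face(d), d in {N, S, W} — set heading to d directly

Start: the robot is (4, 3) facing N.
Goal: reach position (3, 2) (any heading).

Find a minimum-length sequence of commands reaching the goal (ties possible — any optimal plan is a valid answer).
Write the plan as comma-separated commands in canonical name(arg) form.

start: (4, 3) facing N
step 1 (face(W)): (4, 3) facing W
step 2 (move(1)): (3, 3) facing W
step 3 (face(S)): (3, 3) facing S
step 4 (move(1)): (3, 2) facing S
minimal: 4 command(s), checked below 4.

face(W), move(1), face(S), move(1)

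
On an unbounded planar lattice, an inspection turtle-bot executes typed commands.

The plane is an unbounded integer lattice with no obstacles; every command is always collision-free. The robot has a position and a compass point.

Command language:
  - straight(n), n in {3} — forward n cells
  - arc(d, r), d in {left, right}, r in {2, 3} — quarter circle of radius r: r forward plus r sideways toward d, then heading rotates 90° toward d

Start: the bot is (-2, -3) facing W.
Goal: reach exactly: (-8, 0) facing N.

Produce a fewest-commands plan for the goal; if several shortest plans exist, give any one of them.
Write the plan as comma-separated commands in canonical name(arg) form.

straight(3), arc(right, 3)

initial: (-2, -3) facing W
[1] after straight(3): (-5, -3) facing W
[2] after arc(right, 3): (-8, 0) facing N
no 1-step plan works, so 2 is optimal.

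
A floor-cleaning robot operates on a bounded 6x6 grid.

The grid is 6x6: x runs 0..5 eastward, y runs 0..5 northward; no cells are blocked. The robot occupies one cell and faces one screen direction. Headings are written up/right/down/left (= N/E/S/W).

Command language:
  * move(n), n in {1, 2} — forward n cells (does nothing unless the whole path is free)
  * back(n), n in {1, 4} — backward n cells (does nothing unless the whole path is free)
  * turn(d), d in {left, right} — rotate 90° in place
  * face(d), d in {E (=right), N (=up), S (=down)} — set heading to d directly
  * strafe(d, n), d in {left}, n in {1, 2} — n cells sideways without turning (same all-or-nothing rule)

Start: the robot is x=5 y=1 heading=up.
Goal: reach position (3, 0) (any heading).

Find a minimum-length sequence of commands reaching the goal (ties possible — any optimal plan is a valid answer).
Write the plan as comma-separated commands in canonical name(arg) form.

back(1), strafe(left, 2)

start: x=5 y=1 heading=up
step 1 (back(1)): x=5 y=0 heading=up
step 2 (strafe(left, 2)): x=3 y=0 heading=up
nothing shorter than 2 reaches the goal.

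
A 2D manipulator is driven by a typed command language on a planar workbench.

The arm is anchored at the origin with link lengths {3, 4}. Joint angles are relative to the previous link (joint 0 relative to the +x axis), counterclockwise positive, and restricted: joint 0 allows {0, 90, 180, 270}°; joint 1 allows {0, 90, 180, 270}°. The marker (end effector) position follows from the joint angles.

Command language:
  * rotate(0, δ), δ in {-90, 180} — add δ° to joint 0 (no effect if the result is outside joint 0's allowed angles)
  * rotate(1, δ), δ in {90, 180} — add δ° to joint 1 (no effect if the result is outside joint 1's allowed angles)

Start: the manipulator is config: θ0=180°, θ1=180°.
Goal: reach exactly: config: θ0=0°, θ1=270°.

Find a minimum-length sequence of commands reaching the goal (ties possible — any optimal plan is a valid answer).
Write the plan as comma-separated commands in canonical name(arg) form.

rotate(1, 90), rotate(0, 180)

begin: config: θ0=180°, θ1=180°
[1] after rotate(1, 90): config: θ0=180°, θ1=270°
[2] after rotate(0, 180): config: θ0=0°, θ1=270°
no 1-step plan works, so 2 is optimal.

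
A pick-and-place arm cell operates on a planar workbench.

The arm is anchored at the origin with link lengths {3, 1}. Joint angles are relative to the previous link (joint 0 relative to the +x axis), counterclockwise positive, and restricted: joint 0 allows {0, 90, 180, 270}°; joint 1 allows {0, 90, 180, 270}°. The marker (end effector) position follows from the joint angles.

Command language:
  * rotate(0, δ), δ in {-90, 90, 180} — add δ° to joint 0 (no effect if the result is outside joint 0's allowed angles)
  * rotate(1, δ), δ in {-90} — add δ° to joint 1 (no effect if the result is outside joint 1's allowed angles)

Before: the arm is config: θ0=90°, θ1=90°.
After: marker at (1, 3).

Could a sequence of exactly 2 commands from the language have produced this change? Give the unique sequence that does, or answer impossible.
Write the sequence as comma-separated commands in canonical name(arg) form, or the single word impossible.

initial: config: θ0=90°, θ1=90°
t=1 rotate(1, -90) ⇒ config: θ0=90°, θ1=0°
t=2 rotate(1, -90) ⇒ config: θ0=90°, θ1=270°
uniquely the one of 16 2-step routes that fits.

rotate(1, -90), rotate(1, -90)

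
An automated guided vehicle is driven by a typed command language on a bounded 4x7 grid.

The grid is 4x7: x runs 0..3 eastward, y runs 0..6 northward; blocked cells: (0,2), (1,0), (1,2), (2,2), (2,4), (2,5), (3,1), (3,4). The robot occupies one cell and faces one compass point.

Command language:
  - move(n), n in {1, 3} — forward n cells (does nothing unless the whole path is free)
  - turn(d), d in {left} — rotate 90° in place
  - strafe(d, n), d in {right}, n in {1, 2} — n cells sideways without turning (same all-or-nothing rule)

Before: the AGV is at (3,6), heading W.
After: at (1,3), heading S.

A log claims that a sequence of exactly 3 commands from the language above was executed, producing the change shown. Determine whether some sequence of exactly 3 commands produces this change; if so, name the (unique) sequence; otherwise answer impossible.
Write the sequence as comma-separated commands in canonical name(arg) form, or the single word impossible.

turn(left), strafe(right, 2), move(3)

key: running move(3) before turn(left) would end elsewhere — order is forced
initial: at (3,6), heading W
t=1 turn(left) ⇒ at (3,6), heading S
t=2 strafe(right, 2) ⇒ at (1,6), heading S
t=3 move(3) ⇒ at (1,3), heading S
uniquely the one of 125 3-step routes that fits.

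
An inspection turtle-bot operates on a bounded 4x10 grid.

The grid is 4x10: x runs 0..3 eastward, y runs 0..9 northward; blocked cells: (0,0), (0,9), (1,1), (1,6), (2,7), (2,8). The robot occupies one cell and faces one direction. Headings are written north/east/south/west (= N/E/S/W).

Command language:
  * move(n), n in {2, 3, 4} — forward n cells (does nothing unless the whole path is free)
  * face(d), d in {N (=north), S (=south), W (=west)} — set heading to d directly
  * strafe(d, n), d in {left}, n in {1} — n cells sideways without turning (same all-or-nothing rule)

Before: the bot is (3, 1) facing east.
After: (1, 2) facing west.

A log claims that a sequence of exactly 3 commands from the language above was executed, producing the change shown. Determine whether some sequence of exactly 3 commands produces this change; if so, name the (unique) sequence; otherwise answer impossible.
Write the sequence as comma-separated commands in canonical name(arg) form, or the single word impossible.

strafe(left, 1), face(W), move(2)

key: order matters: swapping strafe(left, 1) and move(2) lands elsewhere
start: (3, 1) facing east
t=1 strafe(left, 1) ⇒ (3, 2) facing east
t=2 face(W) ⇒ (3, 2) facing west
t=3 move(2) ⇒ (1, 2) facing west
no rival 3-sequence matches.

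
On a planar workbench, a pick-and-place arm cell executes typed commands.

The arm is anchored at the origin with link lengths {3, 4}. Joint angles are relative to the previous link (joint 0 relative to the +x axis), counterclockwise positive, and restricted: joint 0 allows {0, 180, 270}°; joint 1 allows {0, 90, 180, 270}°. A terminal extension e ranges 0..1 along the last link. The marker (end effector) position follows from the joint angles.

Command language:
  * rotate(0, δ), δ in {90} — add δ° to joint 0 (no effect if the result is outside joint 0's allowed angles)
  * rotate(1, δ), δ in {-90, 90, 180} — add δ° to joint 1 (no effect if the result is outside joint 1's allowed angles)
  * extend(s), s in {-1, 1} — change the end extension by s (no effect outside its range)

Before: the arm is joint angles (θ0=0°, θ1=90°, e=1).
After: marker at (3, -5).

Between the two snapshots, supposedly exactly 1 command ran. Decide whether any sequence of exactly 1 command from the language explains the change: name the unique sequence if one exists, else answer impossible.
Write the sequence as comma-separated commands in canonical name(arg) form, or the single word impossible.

rotate(1, 180)

t0: joint angles (θ0=0°, θ1=90°, e=1)
t=1 rotate(1, 180) ⇒ joint angles (θ0=0°, θ1=270°, e=1)
all 6 alternatives checked — unique.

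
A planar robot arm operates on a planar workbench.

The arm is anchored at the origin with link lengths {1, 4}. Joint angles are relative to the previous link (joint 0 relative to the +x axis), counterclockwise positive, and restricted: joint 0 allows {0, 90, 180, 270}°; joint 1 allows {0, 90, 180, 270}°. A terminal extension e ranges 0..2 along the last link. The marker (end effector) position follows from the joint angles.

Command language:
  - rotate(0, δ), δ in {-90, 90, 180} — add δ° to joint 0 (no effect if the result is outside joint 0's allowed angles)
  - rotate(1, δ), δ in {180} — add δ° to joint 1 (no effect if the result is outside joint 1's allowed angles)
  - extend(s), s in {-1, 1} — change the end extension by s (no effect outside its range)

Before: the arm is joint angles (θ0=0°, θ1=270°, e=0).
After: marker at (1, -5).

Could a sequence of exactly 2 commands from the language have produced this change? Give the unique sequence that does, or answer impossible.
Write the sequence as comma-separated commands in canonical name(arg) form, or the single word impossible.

extend(-1), extend(1)

key: order matters: swapping extend(-1) and extend(1) lands elsewhere
begin: joint angles (θ0=0°, θ1=270°, e=0)
t=1 extend(-1) ⇒ joint angles (θ0=0°, θ1=270°, e=0)
t=2 extend(1) ⇒ joint angles (θ0=0°, θ1=270°, e=1)
no rival 2-sequence matches.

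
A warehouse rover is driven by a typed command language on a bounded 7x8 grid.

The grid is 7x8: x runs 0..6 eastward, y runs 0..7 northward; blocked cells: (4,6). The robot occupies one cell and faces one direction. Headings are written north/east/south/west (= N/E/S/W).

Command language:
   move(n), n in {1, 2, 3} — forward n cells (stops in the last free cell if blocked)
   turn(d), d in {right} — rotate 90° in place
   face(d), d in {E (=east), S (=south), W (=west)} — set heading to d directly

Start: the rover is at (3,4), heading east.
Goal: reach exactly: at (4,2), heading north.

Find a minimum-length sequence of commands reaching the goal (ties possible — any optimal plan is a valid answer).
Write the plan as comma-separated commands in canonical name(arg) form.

begin: at (3,4), heading east
t=1 move(1) ⇒ at (4,4), heading east
t=2 face(S) ⇒ at (4,4), heading south
t=3 move(2) ⇒ at (4,2), heading south
t=4 face(W) ⇒ at (4,2), heading west
t=5 turn(right) ⇒ at (4,2), heading north
minimal: 5 command(s), checked below 5.

move(1), face(S), move(2), face(W), turn(right)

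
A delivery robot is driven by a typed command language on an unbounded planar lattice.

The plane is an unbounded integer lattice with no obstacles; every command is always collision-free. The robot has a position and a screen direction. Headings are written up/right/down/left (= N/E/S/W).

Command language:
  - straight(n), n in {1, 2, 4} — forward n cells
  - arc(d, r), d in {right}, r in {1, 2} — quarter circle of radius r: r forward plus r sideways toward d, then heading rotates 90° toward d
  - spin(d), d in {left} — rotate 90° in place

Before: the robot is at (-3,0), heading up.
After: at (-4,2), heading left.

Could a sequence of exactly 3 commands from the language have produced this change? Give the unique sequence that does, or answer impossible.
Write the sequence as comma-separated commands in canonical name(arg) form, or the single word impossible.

key: position moved to (-4,2) AND the heading swung to W — translation plus rotation needed
start: at (-3,0), heading up
[1] after straight(2): at (-3,2), heading up
[2] after spin(left): at (-3,2), heading left
[3] after straight(1): at (-4,2), heading left
no rival 3-sequence matches.

straight(2), spin(left), straight(1)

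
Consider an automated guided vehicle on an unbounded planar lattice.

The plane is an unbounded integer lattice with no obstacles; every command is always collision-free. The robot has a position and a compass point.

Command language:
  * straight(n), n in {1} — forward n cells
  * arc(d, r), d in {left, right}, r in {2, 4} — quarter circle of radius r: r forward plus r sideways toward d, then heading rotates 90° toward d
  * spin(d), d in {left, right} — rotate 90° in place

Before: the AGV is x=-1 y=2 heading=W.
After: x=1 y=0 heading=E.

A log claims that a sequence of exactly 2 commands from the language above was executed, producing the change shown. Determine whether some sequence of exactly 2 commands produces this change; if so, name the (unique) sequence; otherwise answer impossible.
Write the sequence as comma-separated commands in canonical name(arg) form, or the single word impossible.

spin(left), arc(left, 2)

key: position moved to (1,0) AND the heading swung to E — translation plus rotation needed
initial: x=-1 y=2 heading=W
1. spin(left) → x=-1 y=2 heading=S
2. arc(left, 2) → x=1 y=0 heading=E
all 49 alternatives checked — unique.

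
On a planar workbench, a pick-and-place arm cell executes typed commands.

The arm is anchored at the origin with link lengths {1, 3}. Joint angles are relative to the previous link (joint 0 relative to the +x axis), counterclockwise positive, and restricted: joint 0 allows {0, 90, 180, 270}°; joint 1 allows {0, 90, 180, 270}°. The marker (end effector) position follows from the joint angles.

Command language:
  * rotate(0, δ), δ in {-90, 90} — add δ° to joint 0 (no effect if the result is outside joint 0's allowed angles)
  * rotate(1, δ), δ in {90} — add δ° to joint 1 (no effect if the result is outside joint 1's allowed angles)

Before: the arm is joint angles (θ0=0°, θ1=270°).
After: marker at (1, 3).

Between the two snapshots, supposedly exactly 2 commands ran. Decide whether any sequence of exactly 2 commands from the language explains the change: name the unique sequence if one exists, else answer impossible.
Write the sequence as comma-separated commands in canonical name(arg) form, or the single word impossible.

rotate(1, 90), rotate(1, 90)

from: joint angles (θ0=0°, θ1=270°)
1. rotate(1, 90) → joint angles (θ0=0°, θ1=0°)
2. rotate(1, 90) → joint angles (θ0=0°, θ1=90°)
no rival 2-sequence matches.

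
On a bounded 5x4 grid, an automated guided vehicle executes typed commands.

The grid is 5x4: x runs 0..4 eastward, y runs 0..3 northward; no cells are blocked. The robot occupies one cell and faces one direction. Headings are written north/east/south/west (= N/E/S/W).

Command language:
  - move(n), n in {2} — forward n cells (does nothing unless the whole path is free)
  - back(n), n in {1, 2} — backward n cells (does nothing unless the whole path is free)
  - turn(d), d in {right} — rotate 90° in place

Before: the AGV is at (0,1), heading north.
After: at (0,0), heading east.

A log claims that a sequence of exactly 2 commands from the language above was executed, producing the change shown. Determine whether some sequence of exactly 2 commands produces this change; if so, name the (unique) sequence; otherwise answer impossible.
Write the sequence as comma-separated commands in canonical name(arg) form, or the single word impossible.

back(1), turn(right)

key: running turn(right) before back(1) would end elsewhere — order is forced
start: at (0,1), heading north
[1] after back(1): at (0,0), heading north
[2] after turn(right): at (0,0), heading east
no rival 2-sequence matches.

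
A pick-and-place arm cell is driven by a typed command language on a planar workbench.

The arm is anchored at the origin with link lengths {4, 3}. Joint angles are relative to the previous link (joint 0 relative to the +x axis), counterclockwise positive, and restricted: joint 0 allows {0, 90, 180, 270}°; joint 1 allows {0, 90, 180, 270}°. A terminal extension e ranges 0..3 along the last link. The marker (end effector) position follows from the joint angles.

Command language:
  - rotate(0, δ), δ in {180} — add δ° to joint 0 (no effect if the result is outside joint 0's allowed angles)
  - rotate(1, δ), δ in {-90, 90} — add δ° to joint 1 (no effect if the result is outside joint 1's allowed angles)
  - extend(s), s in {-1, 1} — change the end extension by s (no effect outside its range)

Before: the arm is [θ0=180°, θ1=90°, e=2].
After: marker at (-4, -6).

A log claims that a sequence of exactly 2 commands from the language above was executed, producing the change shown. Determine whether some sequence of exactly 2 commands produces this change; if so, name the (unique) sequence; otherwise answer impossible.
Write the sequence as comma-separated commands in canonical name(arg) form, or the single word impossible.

extend(1), extend(1)

t0: [θ0=180°, θ1=90°, e=2]
step 1 (extend(1)): [θ0=180°, θ1=90°, e=3]
step 2 (extend(1)): [θ0=180°, θ1=90°, e=3]
uniquely the one of 25 2-step routes that fits.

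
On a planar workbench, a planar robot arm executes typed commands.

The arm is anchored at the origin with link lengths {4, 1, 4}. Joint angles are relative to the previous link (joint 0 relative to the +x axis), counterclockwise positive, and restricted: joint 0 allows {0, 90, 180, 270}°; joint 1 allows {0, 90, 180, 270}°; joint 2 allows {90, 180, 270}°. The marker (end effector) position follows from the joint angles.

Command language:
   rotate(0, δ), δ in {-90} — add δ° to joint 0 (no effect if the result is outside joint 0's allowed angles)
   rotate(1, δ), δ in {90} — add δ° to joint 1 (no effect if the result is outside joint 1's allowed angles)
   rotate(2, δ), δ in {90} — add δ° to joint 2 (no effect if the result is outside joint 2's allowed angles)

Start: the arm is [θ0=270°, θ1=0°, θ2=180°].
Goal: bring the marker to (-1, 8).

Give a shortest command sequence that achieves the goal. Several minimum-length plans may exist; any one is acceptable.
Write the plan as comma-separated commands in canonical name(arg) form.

rotate(2, 90), rotate(1, 90), rotate(0, -90), rotate(0, -90)

t0: [θ0=270°, θ1=0°, θ2=180°]
t=1 rotate(2, 90) ⇒ [θ0=270°, θ1=0°, θ2=270°]
t=2 rotate(1, 90) ⇒ [θ0=270°, θ1=90°, θ2=270°]
t=3 rotate(0, -90) ⇒ [θ0=180°, θ1=90°, θ2=270°]
t=4 rotate(0, -90) ⇒ [θ0=90°, θ1=90°, θ2=270°]
shorter routes all fall short; 4 is best.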